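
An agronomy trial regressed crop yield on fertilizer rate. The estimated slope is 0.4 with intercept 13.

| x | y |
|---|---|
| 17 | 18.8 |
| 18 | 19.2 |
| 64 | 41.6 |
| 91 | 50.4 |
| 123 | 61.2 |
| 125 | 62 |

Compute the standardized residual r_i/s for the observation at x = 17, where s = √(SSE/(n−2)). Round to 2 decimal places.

x=17: ŷ = 13 + 0.4·17 = 19.8; r = 18.8 − 19.8 = -1
x=18: ŷ = 13 + 0.4·18 = 20.2; r = 19.2 − 20.2 = -1
x=64: ŷ = 13 + 0.4·64 = 38.6; r = 41.6 − 38.6 = 3
x=91: ŷ = 13 + 0.4·91 = 49.4; r = 50.4 − 49.4 = 1
x=123: ŷ = 13 + 0.4·123 = 62.2; r = 61.2 − 62.2 = -1
x=125: ŷ = 13 + 0.4·125 = 63; r = 62 − 63 = -1
SSE = 1 + 1 + 9 + 1 + 1 + 1 = 14
s = √(14/4) = 1.87083
r/s = -1 / 1.87083 = -0.53

-0.53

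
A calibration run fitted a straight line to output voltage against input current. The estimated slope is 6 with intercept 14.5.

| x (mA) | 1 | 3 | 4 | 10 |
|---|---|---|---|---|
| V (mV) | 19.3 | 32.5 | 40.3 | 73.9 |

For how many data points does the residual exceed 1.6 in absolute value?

x=1: V̂ = 14.5 + 6·1 = 20.5; e = 19.3 − 20.5 = -1.2
x=3: V̂ = 14.5 + 6·3 = 32.5; e = 32.5 − 32.5 = 0
x=4: V̂ = 14.5 + 6·4 = 38.5; e = 40.3 − 38.5 = 1.8
x=10: V̂ = 14.5 + 6·10 = 74.5; e = 73.9 − 74.5 = -0.6
|e| > 1.6: x=4 (|e|=1.8) → 1

1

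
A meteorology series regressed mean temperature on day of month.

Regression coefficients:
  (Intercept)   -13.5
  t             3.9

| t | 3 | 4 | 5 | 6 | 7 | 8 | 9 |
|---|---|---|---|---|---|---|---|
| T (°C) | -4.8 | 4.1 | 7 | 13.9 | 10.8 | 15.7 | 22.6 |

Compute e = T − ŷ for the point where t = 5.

e = 1

ŷ = -13.5 + 3.9·5 = 6
e = 7 − 6 = 1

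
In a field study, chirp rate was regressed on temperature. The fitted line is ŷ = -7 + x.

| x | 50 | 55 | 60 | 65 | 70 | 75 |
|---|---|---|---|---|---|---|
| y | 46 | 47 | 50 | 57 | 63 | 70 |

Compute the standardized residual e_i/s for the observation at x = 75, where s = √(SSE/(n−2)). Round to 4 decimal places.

0.8165

x=50: ŷ = -7 + 50 = 43; e = 46 − 43 = 3
x=55: ŷ = -7 + 55 = 48; e = 47 − 48 = -1
x=60: ŷ = -7 + 60 = 53; e = 50 − 53 = -3
x=65: ŷ = -7 + 65 = 58; e = 57 − 58 = -1
x=70: ŷ = -7 + 70 = 63; e = 63 − 63 = 0
x=75: ŷ = -7 + 75 = 68; e = 70 − 68 = 2
SSE = 9 + 1 + 9 + 1 + 0 + 4 = 24
s = √(24/4) = 2.44949
e/s = 2 / 2.44949 = 0.8165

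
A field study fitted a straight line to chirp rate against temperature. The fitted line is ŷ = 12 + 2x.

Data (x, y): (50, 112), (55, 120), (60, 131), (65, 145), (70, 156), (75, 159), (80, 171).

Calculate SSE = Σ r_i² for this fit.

x=50: ŷ = 12 + 2·50 = 112; r = 112 − 112 = 0
x=55: ŷ = 12 + 2·55 = 122; r = 120 − 122 = -2
x=60: ŷ = 12 + 2·60 = 132; r = 131 − 132 = -1
x=65: ŷ = 12 + 2·65 = 142; r = 145 − 142 = 3
x=70: ŷ = 12 + 2·70 = 152; r = 156 − 152 = 4
x=75: ŷ = 12 + 2·75 = 162; r = 159 − 162 = -3
x=80: ŷ = 12 + 2·80 = 172; r = 171 − 172 = -1
SSE = 0 + 4 + 1 + 9 + 16 + 9 + 1 = 40

SSE = 40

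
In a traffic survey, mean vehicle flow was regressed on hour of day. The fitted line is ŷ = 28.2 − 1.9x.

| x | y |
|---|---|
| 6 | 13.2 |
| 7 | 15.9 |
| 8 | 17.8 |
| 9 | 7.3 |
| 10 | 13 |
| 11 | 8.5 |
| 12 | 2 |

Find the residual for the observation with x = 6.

ŷ = 28.2 − 1.9·6 = 16.8
e = 13.2 − 16.8 = -3.6

e = -3.6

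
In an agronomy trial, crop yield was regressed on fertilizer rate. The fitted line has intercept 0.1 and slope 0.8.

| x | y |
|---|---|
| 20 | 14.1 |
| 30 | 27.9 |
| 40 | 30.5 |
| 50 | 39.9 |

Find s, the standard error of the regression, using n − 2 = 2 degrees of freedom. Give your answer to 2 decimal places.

s = 3.24

x=20: ŷ = 0.1 + 0.8·20 = 16.1; e = 14.1 − 16.1 = -2
x=30: ŷ = 0.1 + 0.8·30 = 24.1; e = 27.9 − 24.1 = 3.8
x=40: ŷ = 0.1 + 0.8·40 = 32.1; e = 30.5 − 32.1 = -1.6
x=50: ŷ = 0.1 + 0.8·50 = 40.1; e = 39.9 − 40.1 = -0.2
SSE = 4 + 14.44 + 2.56 + 0.04 = 21.04
s = √(21.04/2) = √10.52 ≈ 3.24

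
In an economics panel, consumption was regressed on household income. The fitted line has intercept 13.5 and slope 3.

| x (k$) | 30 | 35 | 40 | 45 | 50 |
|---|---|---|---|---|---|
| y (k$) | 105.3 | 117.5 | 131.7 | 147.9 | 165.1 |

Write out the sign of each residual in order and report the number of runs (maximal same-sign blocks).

3 runs

x=30: ŷ = 13.5 + 3·30 = 103.5; e = 105.3 − 103.5 = 1.8
x=35: ŷ = 13.5 + 3·35 = 118.5; e = 117.5 − 118.5 = -1
x=40: ŷ = 13.5 + 3·40 = 133.5; e = 131.7 − 133.5 = -1.8
x=45: ŷ = 13.5 + 3·45 = 148.5; e = 147.9 − 148.5 = -0.6
x=50: ŷ = 13.5 + 3·50 = 163.5; e = 165.1 − 163.5 = 1.6
Signs: + − − − +
Runs: +×1, −×3, +×1 → 3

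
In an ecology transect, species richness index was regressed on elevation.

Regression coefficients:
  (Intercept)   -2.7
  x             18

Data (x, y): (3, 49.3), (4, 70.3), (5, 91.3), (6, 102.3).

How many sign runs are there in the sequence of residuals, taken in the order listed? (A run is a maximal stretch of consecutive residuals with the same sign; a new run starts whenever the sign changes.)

x=3: ŷ = -2.7 + 18·3 = 51.3; r = 49.3 − 51.3 = -2
x=4: ŷ = -2.7 + 18·4 = 69.3; r = 70.3 − 69.3 = 1
x=5: ŷ = -2.7 + 18·5 = 87.3; r = 91.3 − 87.3 = 4
x=6: ŷ = -2.7 + 18·6 = 105.3; r = 102.3 − 105.3 = -3
Signs: − + + −
Runs: −×1, +×2, −×1 → 3

3 runs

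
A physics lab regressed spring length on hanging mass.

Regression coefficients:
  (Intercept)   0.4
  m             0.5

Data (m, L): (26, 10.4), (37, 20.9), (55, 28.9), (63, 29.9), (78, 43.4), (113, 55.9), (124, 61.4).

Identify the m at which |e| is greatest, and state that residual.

m=26: ŷ = 0.4 + 0.5·26 = 13.4; e = 10.4 − 13.4 = -3
m=37: ŷ = 0.4 + 0.5·37 = 18.9; e = 20.9 − 18.9 = 2
m=55: ŷ = 0.4 + 0.5·55 = 27.9; e = 28.9 − 27.9 = 1
m=63: ŷ = 0.4 + 0.5·63 = 31.9; e = 29.9 − 31.9 = -2
m=78: ŷ = 0.4 + 0.5·78 = 39.4; e = 43.4 − 39.4 = 4
m=113: ŷ = 0.4 + 0.5·113 = 56.9; e = 55.9 − 56.9 = -1
m=124: ŷ = 0.4 + 0.5·124 = 62.4; e = 61.4 − 62.4 = -1
Largest |e| is 4 at m = 78, residual 4.

m = 78, e = 4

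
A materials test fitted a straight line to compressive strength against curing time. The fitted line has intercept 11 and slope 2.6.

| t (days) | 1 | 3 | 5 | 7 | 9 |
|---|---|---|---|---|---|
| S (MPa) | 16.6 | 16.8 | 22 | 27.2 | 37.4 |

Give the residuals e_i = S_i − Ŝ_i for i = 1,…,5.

t=1: Ŝ = 11 + 2.6·1 = 13.6; e = 16.6 − 13.6 = 3
t=3: Ŝ = 11 + 2.6·3 = 18.8; e = 16.8 − 18.8 = -2
t=5: Ŝ = 11 + 2.6·5 = 24; e = 22 − 24 = -2
t=7: Ŝ = 11 + 2.6·7 = 29.2; e = 27.2 − 29.2 = -2
t=9: Ŝ = 11 + 2.6·9 = 34.4; e = 37.4 − 34.4 = 3

3, -2, -2, -2, 3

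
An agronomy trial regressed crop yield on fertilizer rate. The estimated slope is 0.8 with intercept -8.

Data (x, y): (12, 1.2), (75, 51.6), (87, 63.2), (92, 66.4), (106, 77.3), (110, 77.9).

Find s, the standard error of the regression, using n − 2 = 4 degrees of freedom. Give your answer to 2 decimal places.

x=12: ŷ = -8 + 0.8·12 = 1.6; e = 1.2 − 1.6 = -0.4
x=75: ŷ = -8 + 0.8·75 = 52; e = 51.6 − 52 = -0.4
x=87: ŷ = -8 + 0.8·87 = 61.6; e = 63.2 − 61.6 = 1.6
x=92: ŷ = -8 + 0.8·92 = 65.6; e = 66.4 − 65.6 = 0.8
x=106: ŷ = -8 + 0.8·106 = 76.8; e = 77.3 − 76.8 = 0.5
x=110: ŷ = -8 + 0.8·110 = 80; e = 77.9 − 80 = -2.1
SSE = 0.16 + 0.16 + 2.56 + 0.64 + 0.25 + 4.41 = 8.18
s = √(8.18/4) = √2.045 ≈ 1.43

s = 1.43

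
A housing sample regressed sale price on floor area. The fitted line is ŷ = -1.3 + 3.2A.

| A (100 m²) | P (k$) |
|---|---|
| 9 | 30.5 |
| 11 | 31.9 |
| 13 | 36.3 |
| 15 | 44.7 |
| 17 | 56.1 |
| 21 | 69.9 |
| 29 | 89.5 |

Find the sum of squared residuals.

A=9: ŷ = -1.3 + 3.2·9 = 27.5; e = 30.5 − 27.5 = 3
A=11: ŷ = -1.3 + 3.2·11 = 33.9; e = 31.9 − 33.9 = -2
A=13: ŷ = -1.3 + 3.2·13 = 40.3; e = 36.3 − 40.3 = -4
A=15: ŷ = -1.3 + 3.2·15 = 46.7; e = 44.7 − 46.7 = -2
A=17: ŷ = -1.3 + 3.2·17 = 53.1; e = 56.1 − 53.1 = 3
A=21: ŷ = -1.3 + 3.2·21 = 65.9; e = 69.9 − 65.9 = 4
A=29: ŷ = -1.3 + 3.2·29 = 91.5; e = 89.5 − 91.5 = -2
SSE = 9 + 4 + 16 + 4 + 9 + 16 + 4 = 62

SSE = 62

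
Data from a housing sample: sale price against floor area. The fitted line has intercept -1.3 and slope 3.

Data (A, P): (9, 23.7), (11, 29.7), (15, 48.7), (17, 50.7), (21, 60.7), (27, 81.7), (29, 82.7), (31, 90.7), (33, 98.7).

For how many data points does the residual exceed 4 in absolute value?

1

A=9: P̂ = -1.3 + 3·9 = 25.7; r = 23.7 − 25.7 = -2
A=11: P̂ = -1.3 + 3·11 = 31.7; r = 29.7 − 31.7 = -2
A=15: P̂ = -1.3 + 3·15 = 43.7; r = 48.7 − 43.7 = 5
A=17: P̂ = -1.3 + 3·17 = 49.7; r = 50.7 − 49.7 = 1
A=21: P̂ = -1.3 + 3·21 = 61.7; r = 60.7 − 61.7 = -1
A=27: P̂ = -1.3 + 3·27 = 79.7; r = 81.7 − 79.7 = 2
A=29: P̂ = -1.3 + 3·29 = 85.7; r = 82.7 − 85.7 = -3
A=31: P̂ = -1.3 + 3·31 = 91.7; r = 90.7 − 91.7 = -1
A=33: P̂ = -1.3 + 3·33 = 97.7; r = 98.7 − 97.7 = 1
|r| > 4: A=15 (|r|=5) → 1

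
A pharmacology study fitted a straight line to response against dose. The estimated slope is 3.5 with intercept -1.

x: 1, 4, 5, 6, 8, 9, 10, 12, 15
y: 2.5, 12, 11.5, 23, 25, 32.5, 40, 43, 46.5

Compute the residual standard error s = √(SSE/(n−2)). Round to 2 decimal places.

x=1: ŷ = -1 + 3.5·1 = 2.5; e = 2.5 − 2.5 = 0
x=4: ŷ = -1 + 3.5·4 = 13; e = 12 − 13 = -1
x=5: ŷ = -1 + 3.5·5 = 16.5; e = 11.5 − 16.5 = -5
x=6: ŷ = -1 + 3.5·6 = 20; e = 23 − 20 = 3
x=8: ŷ = -1 + 3.5·8 = 27; e = 25 − 27 = -2
x=9: ŷ = -1 + 3.5·9 = 30.5; e = 32.5 − 30.5 = 2
x=10: ŷ = -1 + 3.5·10 = 34; e = 40 − 34 = 6
x=12: ŷ = -1 + 3.5·12 = 41; e = 43 − 41 = 2
x=15: ŷ = -1 + 3.5·15 = 51.5; e = 46.5 − 51.5 = -5
SSE = 0 + 1 + 25 + 9 + 4 + 4 + 36 + 4 + 25 = 108
s = √(108/7) = √15.4286 ≈ 3.93

s = 3.93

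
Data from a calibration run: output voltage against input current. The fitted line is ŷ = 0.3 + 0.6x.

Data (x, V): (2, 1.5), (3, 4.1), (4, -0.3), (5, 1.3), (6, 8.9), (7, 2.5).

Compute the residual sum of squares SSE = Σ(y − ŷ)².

x=2: ŷ = 0.3 + 0.6·2 = 1.5; e = 1.5 − 1.5 = 0
x=3: ŷ = 0.3 + 0.6·3 = 2.1; e = 4.1 − 2.1 = 2
x=4: ŷ = 0.3 + 0.6·4 = 2.7; e = -0.3 − 2.7 = -3
x=5: ŷ = 0.3 + 0.6·5 = 3.3; e = 1.3 − 3.3 = -2
x=6: ŷ = 0.3 + 0.6·6 = 3.9; e = 8.9 − 3.9 = 5
x=7: ŷ = 0.3 + 0.6·7 = 4.5; e = 2.5 − 4.5 = -2
SSE = 0 + 4 + 9 + 4 + 25 + 4 = 46

SSE = 46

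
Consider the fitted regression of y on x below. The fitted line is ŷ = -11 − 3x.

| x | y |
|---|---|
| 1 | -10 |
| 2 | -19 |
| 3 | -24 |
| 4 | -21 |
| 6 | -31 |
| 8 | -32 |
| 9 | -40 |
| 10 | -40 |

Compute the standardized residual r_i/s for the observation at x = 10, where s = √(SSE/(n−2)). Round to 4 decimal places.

0.3216

x=1: ŷ = -11 − 3·1 = -14; r = -10 − (-14) = 4
x=2: ŷ = -11 − 3·2 = -17; r = -19 − (-17) = -2
x=3: ŷ = -11 − 3·3 = -20; r = -24 − (-20) = -4
x=4: ŷ = -11 − 3·4 = -23; r = -21 − (-23) = 2
x=6: ŷ = -11 − 3·6 = -29; r = -31 − (-29) = -2
x=8: ŷ = -11 − 3·8 = -35; r = -32 − (-35) = 3
x=9: ŷ = -11 − 3·9 = -38; r = -40 − (-38) = -2
x=10: ŷ = -11 − 3·10 = -41; r = -40 − (-41) = 1
SSE = 16 + 4 + 16 + 4 + 4 + 9 + 4 + 1 = 58
s = √(58/6) = 3.10913
r/s = 1 / 3.10913 = 0.3216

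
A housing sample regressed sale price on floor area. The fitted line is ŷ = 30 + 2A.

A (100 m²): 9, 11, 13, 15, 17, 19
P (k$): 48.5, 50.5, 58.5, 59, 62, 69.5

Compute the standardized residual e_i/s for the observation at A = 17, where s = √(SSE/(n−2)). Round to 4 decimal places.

A=9: ŷ = 30 + 2·9 = 48; e = 48.5 − 48 = 0.5
A=11: ŷ = 30 + 2·11 = 52; e = 50.5 − 52 = -1.5
A=13: ŷ = 30 + 2·13 = 56; e = 58.5 − 56 = 2.5
A=15: ŷ = 30 + 2·15 = 60; e = 59 − 60 = -1
A=17: ŷ = 30 + 2·17 = 64; e = 62 − 64 = -2
A=19: ŷ = 30 + 2·19 = 68; e = 69.5 − 68 = 1.5
SSE = 0.25 + 2.25 + 6.25 + 1 + 4 + 2.25 = 16
s = √(16/4) = 2
e/s = -2 / 2 = -1.0000

-1.0000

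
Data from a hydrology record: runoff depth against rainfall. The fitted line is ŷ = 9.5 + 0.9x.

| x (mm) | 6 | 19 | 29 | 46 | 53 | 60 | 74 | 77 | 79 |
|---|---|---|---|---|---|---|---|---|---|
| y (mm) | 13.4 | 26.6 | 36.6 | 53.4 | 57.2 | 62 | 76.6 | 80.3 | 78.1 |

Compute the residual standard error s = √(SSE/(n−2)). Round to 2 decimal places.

x=6: ŷ = 9.5 + 0.9·6 = 14.9; r = 13.4 − 14.9 = -1.5
x=19: ŷ = 9.5 + 0.9·19 = 26.6; r = 26.6 − 26.6 = 0
x=29: ŷ = 9.5 + 0.9·29 = 35.6; r = 36.6 − 35.6 = 1
x=46: ŷ = 9.5 + 0.9·46 = 50.9; r = 53.4 − 50.9 = 2.5
x=53: ŷ = 9.5 + 0.9·53 = 57.2; r = 57.2 − 57.2 = 0
x=60: ŷ = 9.5 + 0.9·60 = 63.5; r = 62 − 63.5 = -1.5
x=74: ŷ = 9.5 + 0.9·74 = 76.1; r = 76.6 − 76.1 = 0.5
x=77: ŷ = 9.5 + 0.9·77 = 78.8; r = 80.3 − 78.8 = 1.5
x=79: ŷ = 9.5 + 0.9·79 = 80.6; r = 78.1 − 80.6 = -2.5
SSE = 2.25 + 0 + 1 + 6.25 + 0 + 2.25 + 0.25 + 2.25 + 6.25 = 20.5
s = √(20.5/7) = √2.92857 ≈ 1.71

s = 1.71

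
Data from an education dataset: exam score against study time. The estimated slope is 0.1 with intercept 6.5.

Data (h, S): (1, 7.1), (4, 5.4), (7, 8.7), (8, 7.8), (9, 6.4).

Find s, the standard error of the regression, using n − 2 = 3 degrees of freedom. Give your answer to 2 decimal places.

h=1: ŷ = 6.5 + 0.1·1 = 6.6; r = 7.1 − 6.6 = 0.5
h=4: ŷ = 6.5 + 0.1·4 = 6.9; r = 5.4 − 6.9 = -1.5
h=7: ŷ = 6.5 + 0.1·7 = 7.2; r = 8.7 − 7.2 = 1.5
h=8: ŷ = 6.5 + 0.1·8 = 7.3; r = 7.8 − 7.3 = 0.5
h=9: ŷ = 6.5 + 0.1·9 = 7.4; r = 6.4 − 7.4 = -1
SSE = 0.25 + 2.25 + 2.25 + 0.25 + 1 = 6
s = √(6/3) = √2 ≈ 1.41

s = 1.41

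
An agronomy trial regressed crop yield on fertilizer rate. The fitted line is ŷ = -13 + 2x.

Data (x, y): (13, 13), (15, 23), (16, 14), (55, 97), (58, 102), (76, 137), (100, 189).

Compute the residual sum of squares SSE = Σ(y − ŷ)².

SSE = 70

x=13: ŷ = -13 + 2·13 = 13; e = 13 − 13 = 0
x=15: ŷ = -13 + 2·15 = 17; e = 23 − 17 = 6
x=16: ŷ = -13 + 2·16 = 19; e = 14 − 19 = -5
x=55: ŷ = -13 + 2·55 = 97; e = 97 − 97 = 0
x=58: ŷ = -13 + 2·58 = 103; e = 102 − 103 = -1
x=76: ŷ = -13 + 2·76 = 139; e = 137 − 139 = -2
x=100: ŷ = -13 + 2·100 = 187; e = 189 − 187 = 2
SSE = 0 + 36 + 25 + 0 + 1 + 4 + 4 = 70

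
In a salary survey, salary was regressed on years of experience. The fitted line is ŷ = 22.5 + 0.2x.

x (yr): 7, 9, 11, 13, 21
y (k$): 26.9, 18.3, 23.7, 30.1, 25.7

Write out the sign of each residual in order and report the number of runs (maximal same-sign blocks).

x=7: ŷ = 22.5 + 0.2·7 = 23.9; e = 26.9 − 23.9 = 3
x=9: ŷ = 22.5 + 0.2·9 = 24.3; e = 18.3 − 24.3 = -6
x=11: ŷ = 22.5 + 0.2·11 = 24.7; e = 23.7 − 24.7 = -1
x=13: ŷ = 22.5 + 0.2·13 = 25.1; e = 30.1 − 25.1 = 5
x=21: ŷ = 22.5 + 0.2·21 = 26.7; e = 25.7 − 26.7 = -1
Signs: + − − + −
Runs: +×1, −×2, +×1, −×1 → 4

4 runs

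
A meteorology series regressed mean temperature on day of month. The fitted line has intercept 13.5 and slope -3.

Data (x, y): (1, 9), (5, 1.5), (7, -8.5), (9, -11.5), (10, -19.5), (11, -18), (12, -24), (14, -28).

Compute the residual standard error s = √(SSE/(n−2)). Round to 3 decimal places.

s = 2.236

x=1: ŷ = 13.5 − 3·1 = 10.5; e = 9 − 10.5 = -1.5
x=5: ŷ = 13.5 − 3·5 = -1.5; e = 1.5 − (-1.5) = 3
x=7: ŷ = 13.5 − 3·7 = -7.5; e = -8.5 − (-7.5) = -1
x=9: ŷ = 13.5 − 3·9 = -13.5; e = -11.5 − (-13.5) = 2
x=10: ŷ = 13.5 − 3·10 = -16.5; e = -19.5 − (-16.5) = -3
x=11: ŷ = 13.5 − 3·11 = -19.5; e = -18 − (-19.5) = 1.5
x=12: ŷ = 13.5 − 3·12 = -22.5; e = -24 − (-22.5) = -1.5
x=14: ŷ = 13.5 − 3·14 = -28.5; e = -28 − (-28.5) = 0.5
SSE = 2.25 + 9 + 1 + 4 + 9 + 2.25 + 2.25 + 0.25 = 30
s = √(30/6) = √5 ≈ 2.236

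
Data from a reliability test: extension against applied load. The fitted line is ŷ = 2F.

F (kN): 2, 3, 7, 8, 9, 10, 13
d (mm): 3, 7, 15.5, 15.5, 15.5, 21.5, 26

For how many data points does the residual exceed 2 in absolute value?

F=2: ŷ = 2·2 = 4; e = 3 − 4 = -1
F=3: ŷ = 2·3 = 6; e = 7 − 6 = 1
F=7: ŷ = 2·7 = 14; e = 15.5 − 14 = 1.5
F=8: ŷ = 2·8 = 16; e = 15.5 − 16 = -0.5
F=9: ŷ = 2·9 = 18; e = 15.5 − 18 = -2.5
F=10: ŷ = 2·10 = 20; e = 21.5 − 20 = 1.5
F=13: ŷ = 2·13 = 26; e = 26 − 26 = 0
|e| > 2: F=9 (|e|=2.5) → 1

1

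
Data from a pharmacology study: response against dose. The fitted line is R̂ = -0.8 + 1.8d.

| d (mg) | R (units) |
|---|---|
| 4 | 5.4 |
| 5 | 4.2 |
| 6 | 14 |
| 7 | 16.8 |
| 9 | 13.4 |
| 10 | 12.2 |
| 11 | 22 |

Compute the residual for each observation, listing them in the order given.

-1, -4, 4, 5, -2, -5, 3

d=4: R̂ = -0.8 + 1.8·4 = 6.4; e = 5.4 − 6.4 = -1
d=5: R̂ = -0.8 + 1.8·5 = 8.2; e = 4.2 − 8.2 = -4
d=6: R̂ = -0.8 + 1.8·6 = 10; e = 14 − 10 = 4
d=7: R̂ = -0.8 + 1.8·7 = 11.8; e = 16.8 − 11.8 = 5
d=9: R̂ = -0.8 + 1.8·9 = 15.4; e = 13.4 − 15.4 = -2
d=10: R̂ = -0.8 + 1.8·10 = 17.2; e = 12.2 − 17.2 = -5
d=11: R̂ = -0.8 + 1.8·11 = 19; e = 22 − 19 = 3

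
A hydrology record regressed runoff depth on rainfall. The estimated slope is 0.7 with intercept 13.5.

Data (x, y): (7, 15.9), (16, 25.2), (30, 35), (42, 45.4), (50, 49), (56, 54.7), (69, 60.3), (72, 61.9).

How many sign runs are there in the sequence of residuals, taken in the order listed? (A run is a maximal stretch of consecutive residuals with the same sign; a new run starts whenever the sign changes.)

x=7: ŷ = 13.5 + 0.7·7 = 18.4; r = 15.9 − 18.4 = -2.5
x=16: ŷ = 13.5 + 0.7·16 = 24.7; r = 25.2 − 24.7 = 0.5
x=30: ŷ = 13.5 + 0.7·30 = 34.5; r = 35 − 34.5 = 0.5
x=42: ŷ = 13.5 + 0.7·42 = 42.9; r = 45.4 − 42.9 = 2.5
x=50: ŷ = 13.5 + 0.7·50 = 48.5; r = 49 − 48.5 = 0.5
x=56: ŷ = 13.5 + 0.7·56 = 52.7; r = 54.7 − 52.7 = 2
x=69: ŷ = 13.5 + 0.7·69 = 61.8; r = 60.3 − 61.8 = -1.5
x=72: ŷ = 13.5 + 0.7·72 = 63.9; r = 61.9 − 63.9 = -2
Signs: − + + + + + − −
Runs: −×1, +×5, −×2 → 3

3 runs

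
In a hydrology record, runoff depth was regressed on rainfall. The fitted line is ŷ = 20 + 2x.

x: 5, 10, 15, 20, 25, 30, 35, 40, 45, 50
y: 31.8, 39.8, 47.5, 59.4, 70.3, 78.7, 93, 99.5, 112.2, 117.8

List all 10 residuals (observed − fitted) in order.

x=5: ŷ = 20 + 2·5 = 30; e = 31.8 − 30 = 1.8
x=10: ŷ = 20 + 2·10 = 40; e = 39.8 − 40 = -0.2
x=15: ŷ = 20 + 2·15 = 50; e = 47.5 − 50 = -2.5
x=20: ŷ = 20 + 2·20 = 60; e = 59.4 − 60 = -0.6
x=25: ŷ = 20 + 2·25 = 70; e = 70.3 − 70 = 0.3
x=30: ŷ = 20 + 2·30 = 80; e = 78.7 − 80 = -1.3
x=35: ŷ = 20 + 2·35 = 90; e = 93 − 90 = 3
x=40: ŷ = 20 + 2·40 = 100; e = 99.5 − 100 = -0.5
x=45: ŷ = 20 + 2·45 = 110; e = 112.2 − 110 = 2.2
x=50: ŷ = 20 + 2·50 = 120; e = 117.8 − 120 = -2.2

1.8, -0.2, -2.5, -0.6, 0.3, -1.3, 3, -0.5, 2.2, -2.2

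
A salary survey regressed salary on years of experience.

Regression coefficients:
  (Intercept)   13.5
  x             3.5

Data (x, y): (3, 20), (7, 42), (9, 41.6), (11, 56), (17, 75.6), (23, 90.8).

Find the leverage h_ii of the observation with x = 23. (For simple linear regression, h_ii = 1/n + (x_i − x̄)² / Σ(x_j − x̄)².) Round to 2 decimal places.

h = 0.66

x̄ = (3 + 7 + 9 + 11 + 17 + 23)/6 = 11.6667
Σ(x − x̄)² = 75.1111 + 21.7778 + 7.11111 + 0.444444 + 28.4444 + 128.444 = 261.333
h = 1/6 + (11.3333)²/261.333 = 0.166667 + 0.491497 = 0.66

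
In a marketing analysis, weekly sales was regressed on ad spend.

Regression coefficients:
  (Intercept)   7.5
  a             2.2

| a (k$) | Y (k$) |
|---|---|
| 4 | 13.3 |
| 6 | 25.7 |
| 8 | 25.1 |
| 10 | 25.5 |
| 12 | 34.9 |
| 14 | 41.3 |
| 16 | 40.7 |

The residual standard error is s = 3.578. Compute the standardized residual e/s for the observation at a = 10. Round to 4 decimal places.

-1.1179

ŷ = 7.5 + 2.2·10 = 29.5
e = 25.5 − 29.5 = -4
e/s = -4 / 3.578 = -1.1179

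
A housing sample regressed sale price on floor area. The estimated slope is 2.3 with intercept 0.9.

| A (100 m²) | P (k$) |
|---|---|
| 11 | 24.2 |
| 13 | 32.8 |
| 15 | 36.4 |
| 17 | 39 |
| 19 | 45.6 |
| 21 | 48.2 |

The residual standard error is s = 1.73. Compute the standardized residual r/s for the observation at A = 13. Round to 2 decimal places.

ŷ = 0.9 + 2.3·13 = 30.8
r = 32.8 − 30.8 = 2
r/s = 2 / 1.73 = 1.16

1.16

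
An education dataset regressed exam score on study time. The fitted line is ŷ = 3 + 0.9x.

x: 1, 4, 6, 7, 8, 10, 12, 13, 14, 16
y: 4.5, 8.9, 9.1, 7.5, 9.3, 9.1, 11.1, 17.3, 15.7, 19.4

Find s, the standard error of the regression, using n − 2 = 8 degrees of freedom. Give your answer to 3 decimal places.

x=1: ŷ = 3 + 0.9·1 = 3.9; r = 4.5 − 3.9 = 0.6
x=4: ŷ = 3 + 0.9·4 = 6.6; r = 8.9 − 6.6 = 2.3
x=6: ŷ = 3 + 0.9·6 = 8.4; r = 9.1 − 8.4 = 0.7
x=7: ŷ = 3 + 0.9·7 = 9.3; r = 7.5 − 9.3 = -1.8
x=8: ŷ = 3 + 0.9·8 = 10.2; r = 9.3 − 10.2 = -0.9
x=10: ŷ = 3 + 0.9·10 = 12; r = 9.1 − 12 = -2.9
x=12: ŷ = 3 + 0.9·12 = 13.8; r = 11.1 − 13.8 = -2.7
x=13: ŷ = 3 + 0.9·13 = 14.7; r = 17.3 − 14.7 = 2.6
x=14: ŷ = 3 + 0.9·14 = 15.6; r = 15.7 − 15.6 = 0.1
x=16: ŷ = 3 + 0.9·16 = 17.4; r = 19.4 − 17.4 = 2
SSE = 0.36 + 5.29 + 0.49 + 3.24 + 0.81 + 8.41 + 7.29 + 6.76 + 0.01 + 4 = 36.66
s = √(36.66/8) = √4.5825 ≈ 2.141

s = 2.141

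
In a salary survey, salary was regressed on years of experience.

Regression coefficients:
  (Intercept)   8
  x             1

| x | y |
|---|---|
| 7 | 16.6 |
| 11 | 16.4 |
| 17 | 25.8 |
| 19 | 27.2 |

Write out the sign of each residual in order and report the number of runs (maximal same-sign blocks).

3 runs

x=7: ŷ = 8 + 7 = 15; e = 16.6 − 15 = 1.6
x=11: ŷ = 8 + 11 = 19; e = 16.4 − 19 = -2.6
x=17: ŷ = 8 + 17 = 25; e = 25.8 − 25 = 0.8
x=19: ŷ = 8 + 19 = 27; e = 27.2 − 27 = 0.2
Signs: + − + +
Runs: +×1, −×1, +×2 → 3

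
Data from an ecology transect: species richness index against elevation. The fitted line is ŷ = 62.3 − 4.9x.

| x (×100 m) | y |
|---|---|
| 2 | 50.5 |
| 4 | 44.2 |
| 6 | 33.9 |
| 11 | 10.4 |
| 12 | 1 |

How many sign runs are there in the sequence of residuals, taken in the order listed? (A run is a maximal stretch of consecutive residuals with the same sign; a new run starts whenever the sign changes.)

x=2: ŷ = 62.3 − 4.9·2 = 52.5; e = 50.5 − 52.5 = -2
x=4: ŷ = 62.3 − 4.9·4 = 42.7; e = 44.2 − 42.7 = 1.5
x=6: ŷ = 62.3 − 4.9·6 = 32.9; e = 33.9 − 32.9 = 1
x=11: ŷ = 62.3 − 4.9·11 = 8.4; e = 10.4 − 8.4 = 2
x=12: ŷ = 62.3 − 4.9·12 = 3.5; e = 1 − 3.5 = -2.5
Signs: − + + + −
Runs: −×1, +×3, −×1 → 3

3 runs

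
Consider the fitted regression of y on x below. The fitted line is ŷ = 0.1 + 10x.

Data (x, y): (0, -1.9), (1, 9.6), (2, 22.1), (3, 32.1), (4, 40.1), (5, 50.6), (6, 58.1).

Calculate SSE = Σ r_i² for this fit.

SSE = 16.5

x=0: ŷ = 0.1 + 10·0 = 0.1; r = -1.9 − 0.1 = -2
x=1: ŷ = 0.1 + 10·1 = 10.1; r = 9.6 − 10.1 = -0.5
x=2: ŷ = 0.1 + 10·2 = 20.1; r = 22.1 − 20.1 = 2
x=3: ŷ = 0.1 + 10·3 = 30.1; r = 32.1 − 30.1 = 2
x=4: ŷ = 0.1 + 10·4 = 40.1; r = 40.1 − 40.1 = 0
x=5: ŷ = 0.1 + 10·5 = 50.1; r = 50.6 − 50.1 = 0.5
x=6: ŷ = 0.1 + 10·6 = 60.1; r = 58.1 − 60.1 = -2
SSE = 4 + 0.25 + 4 + 4 + 0 + 0.25 + 4 = 16.5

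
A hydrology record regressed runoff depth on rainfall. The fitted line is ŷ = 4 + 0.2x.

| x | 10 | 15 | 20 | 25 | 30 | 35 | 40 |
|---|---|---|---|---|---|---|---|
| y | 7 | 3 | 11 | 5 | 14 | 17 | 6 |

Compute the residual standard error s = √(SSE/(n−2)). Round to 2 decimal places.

s = 5.10

x=10: ŷ = 4 + 0.2·10 = 6; e = 7 − 6 = 1
x=15: ŷ = 4 + 0.2·15 = 7; e = 3 − 7 = -4
x=20: ŷ = 4 + 0.2·20 = 8; e = 11 − 8 = 3
x=25: ŷ = 4 + 0.2·25 = 9; e = 5 − 9 = -4
x=30: ŷ = 4 + 0.2·30 = 10; e = 14 − 10 = 4
x=35: ŷ = 4 + 0.2·35 = 11; e = 17 − 11 = 6
x=40: ŷ = 4 + 0.2·40 = 12; e = 6 − 12 = -6
SSE = 1 + 16 + 9 + 16 + 16 + 36 + 36 = 130
s = √(130/5) = √26 ≈ 5.10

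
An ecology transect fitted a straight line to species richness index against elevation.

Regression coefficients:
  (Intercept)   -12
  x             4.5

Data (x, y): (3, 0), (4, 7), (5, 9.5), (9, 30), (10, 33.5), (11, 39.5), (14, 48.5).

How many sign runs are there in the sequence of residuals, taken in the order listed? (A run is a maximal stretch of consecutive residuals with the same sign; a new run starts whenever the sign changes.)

x=3: ŷ = -12 + 4.5·3 = 1.5; r = 0 − 1.5 = -1.5
x=4: ŷ = -12 + 4.5·4 = 6; r = 7 − 6 = 1
x=5: ŷ = -12 + 4.5·5 = 10.5; r = 9.5 − 10.5 = -1
x=9: ŷ = -12 + 4.5·9 = 28.5; r = 30 − 28.5 = 1.5
x=10: ŷ = -12 + 4.5·10 = 33; r = 33.5 − 33 = 0.5
x=11: ŷ = -12 + 4.5·11 = 37.5; r = 39.5 − 37.5 = 2
x=14: ŷ = -12 + 4.5·14 = 51; r = 48.5 − 51 = -2.5
Signs: − + − + + + −
Runs: −×1, +×1, −×1, +×3, −×1 → 5

5 runs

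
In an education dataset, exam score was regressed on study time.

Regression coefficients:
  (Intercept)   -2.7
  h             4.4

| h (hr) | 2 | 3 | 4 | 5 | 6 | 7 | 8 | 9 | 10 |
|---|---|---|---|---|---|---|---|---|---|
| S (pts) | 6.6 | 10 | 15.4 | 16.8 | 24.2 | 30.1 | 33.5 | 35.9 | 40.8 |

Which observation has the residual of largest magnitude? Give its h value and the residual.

h = 5, e = -2.5

h=2: ŷ = -2.7 + 4.4·2 = 6.1; e = 6.6 − 6.1 = 0.5
h=3: ŷ = -2.7 + 4.4·3 = 10.5; e = 10 − 10.5 = -0.5
h=4: ŷ = -2.7 + 4.4·4 = 14.9; e = 15.4 − 14.9 = 0.5
h=5: ŷ = -2.7 + 4.4·5 = 19.3; e = 16.8 − 19.3 = -2.5
h=6: ŷ = -2.7 + 4.4·6 = 23.7; e = 24.2 − 23.7 = 0.5
h=7: ŷ = -2.7 + 4.4·7 = 28.1; e = 30.1 − 28.1 = 2
h=8: ŷ = -2.7 + 4.4·8 = 32.5; e = 33.5 − 32.5 = 1
h=9: ŷ = -2.7 + 4.4·9 = 36.9; e = 35.9 − 36.9 = -1
h=10: ŷ = -2.7 + 4.4·10 = 41.3; e = 40.8 − 41.3 = -0.5
Largest |e| is 2.5 at h = 5, residual -2.5.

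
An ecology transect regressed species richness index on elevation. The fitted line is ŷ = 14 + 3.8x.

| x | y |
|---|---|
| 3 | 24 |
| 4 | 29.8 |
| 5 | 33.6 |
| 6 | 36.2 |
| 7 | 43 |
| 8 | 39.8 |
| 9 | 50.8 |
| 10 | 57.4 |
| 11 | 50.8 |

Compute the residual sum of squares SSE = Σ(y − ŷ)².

x=3: ŷ = 14 + 3.8·3 = 25.4; r = 24 − 25.4 = -1.4
x=4: ŷ = 14 + 3.8·4 = 29.2; r = 29.8 − 29.2 = 0.6
x=5: ŷ = 14 + 3.8·5 = 33; r = 33.6 − 33 = 0.6
x=6: ŷ = 14 + 3.8·6 = 36.8; r = 36.2 − 36.8 = -0.6
x=7: ŷ = 14 + 3.8·7 = 40.6; r = 43 − 40.6 = 2.4
x=8: ŷ = 14 + 3.8·8 = 44.4; r = 39.8 − 44.4 = -4.6
x=9: ŷ = 14 + 3.8·9 = 48.2; r = 50.8 − 48.2 = 2.6
x=10: ŷ = 14 + 3.8·10 = 52; r = 57.4 − 52 = 5.4
x=11: ŷ = 14 + 3.8·11 = 55.8; r = 50.8 − 55.8 = -5
SSE = 1.96 + 0.36 + 0.36 + 0.36 + 5.76 + 21.16 + 6.76 + 29.16 + 25 = 90.88

SSE = 90.88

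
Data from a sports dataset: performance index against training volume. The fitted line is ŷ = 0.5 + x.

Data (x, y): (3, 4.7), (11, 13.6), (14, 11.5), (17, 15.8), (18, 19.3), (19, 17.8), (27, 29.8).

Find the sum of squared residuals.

x=3: ŷ = 0.5 + 3 = 3.5; r = 4.7 − 3.5 = 1.2
x=11: ŷ = 0.5 + 11 = 11.5; r = 13.6 − 11.5 = 2.1
x=14: ŷ = 0.5 + 14 = 14.5; r = 11.5 − 14.5 = -3
x=17: ŷ = 0.5 + 17 = 17.5; r = 15.8 − 17.5 = -1.7
x=18: ŷ = 0.5 + 18 = 18.5; r = 19.3 − 18.5 = 0.8
x=19: ŷ = 0.5 + 19 = 19.5; r = 17.8 − 19.5 = -1.7
x=27: ŷ = 0.5 + 27 = 27.5; r = 29.8 − 27.5 = 2.3
SSE = 1.44 + 4.41 + 9 + 2.89 + 0.64 + 2.89 + 5.29 = 26.56

SSE = 26.56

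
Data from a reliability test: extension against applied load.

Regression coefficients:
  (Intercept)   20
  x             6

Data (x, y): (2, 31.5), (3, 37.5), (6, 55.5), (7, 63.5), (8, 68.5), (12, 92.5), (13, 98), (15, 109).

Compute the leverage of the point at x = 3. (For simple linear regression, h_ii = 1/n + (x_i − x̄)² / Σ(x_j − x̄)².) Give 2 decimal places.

x̄ = (2 + 3 + 6 + 7 + 8 + 12 + 13 + 15)/8 = 8.25
Σ(x − x̄)² = 39.0625 + 27.5625 + 5.0625 + 1.5625 + 0.0625 + 14.0625 + 22.5625 + 45.5625 = 155.5
h = 1/8 + (-5.25)²/155.5 = 0.125 + 0.177251 = 0.30

h = 0.30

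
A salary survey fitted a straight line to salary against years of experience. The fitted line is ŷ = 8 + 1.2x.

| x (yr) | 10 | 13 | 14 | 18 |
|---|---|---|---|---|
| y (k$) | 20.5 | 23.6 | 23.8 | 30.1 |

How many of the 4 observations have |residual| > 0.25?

3

x=10: ŷ = 8 + 1.2·10 = 20; e = 20.5 − 20 = 0.5
x=13: ŷ = 8 + 1.2·13 = 23.6; e = 23.6 − 23.6 = 0
x=14: ŷ = 8 + 1.2·14 = 24.8; e = 23.8 − 24.8 = -1
x=18: ŷ = 8 + 1.2·18 = 29.6; e = 30.1 − 29.6 = 0.5
|e| > 0.25: x=10 (|e|=0.5), x=14 (|e|=1), x=18 (|e|=0.5) → 3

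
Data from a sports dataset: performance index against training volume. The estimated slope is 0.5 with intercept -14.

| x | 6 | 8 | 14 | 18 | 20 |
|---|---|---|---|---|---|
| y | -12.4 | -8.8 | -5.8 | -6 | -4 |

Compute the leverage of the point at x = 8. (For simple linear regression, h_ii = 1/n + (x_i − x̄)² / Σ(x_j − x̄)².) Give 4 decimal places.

x̄ = (6 + 8 + 14 + 18 + 20)/5 = 13.2
Σ(x − x̄)² = 51.84 + 27.04 + 0.64 + 23.04 + 46.24 = 148.8
h = 1/5 + (-5.2)²/148.8 = 0.2 + 0.18172 = 0.3817

h = 0.3817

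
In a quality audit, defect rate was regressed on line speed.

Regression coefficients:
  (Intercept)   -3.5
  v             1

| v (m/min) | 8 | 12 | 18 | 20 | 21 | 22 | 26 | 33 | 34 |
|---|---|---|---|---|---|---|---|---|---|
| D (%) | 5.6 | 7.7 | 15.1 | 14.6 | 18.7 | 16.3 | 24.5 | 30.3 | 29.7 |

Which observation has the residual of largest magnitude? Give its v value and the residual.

v=8: D̂ = -3.5 + 8 = 4.5; e = 5.6 − 4.5 = 1.1
v=12: D̂ = -3.5 + 12 = 8.5; e = 7.7 − 8.5 = -0.8
v=18: D̂ = -3.5 + 18 = 14.5; e = 15.1 − 14.5 = 0.6
v=20: D̂ = -3.5 + 20 = 16.5; e = 14.6 − 16.5 = -1.9
v=21: D̂ = -3.5 + 21 = 17.5; e = 18.7 − 17.5 = 1.2
v=22: D̂ = -3.5 + 22 = 18.5; e = 16.3 − 18.5 = -2.2
v=26: D̂ = -3.5 + 26 = 22.5; e = 24.5 − 22.5 = 2
v=33: D̂ = -3.5 + 33 = 29.5; e = 30.3 − 29.5 = 0.8
v=34: D̂ = -3.5 + 34 = 30.5; e = 29.7 − 30.5 = -0.8
Largest |e| is 2.2 at v = 22, residual -2.2.

v = 22, e = -2.2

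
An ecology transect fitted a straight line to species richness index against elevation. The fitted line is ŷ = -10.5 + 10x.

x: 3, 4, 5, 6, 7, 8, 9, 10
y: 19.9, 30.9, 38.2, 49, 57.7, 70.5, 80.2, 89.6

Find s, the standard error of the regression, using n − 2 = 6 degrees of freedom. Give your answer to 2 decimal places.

x=3: ŷ = -10.5 + 10·3 = 19.5; e = 19.9 − 19.5 = 0.4
x=4: ŷ = -10.5 + 10·4 = 29.5; e = 30.9 − 29.5 = 1.4
x=5: ŷ = -10.5 + 10·5 = 39.5; e = 38.2 − 39.5 = -1.3
x=6: ŷ = -10.5 + 10·6 = 49.5; e = 49 − 49.5 = -0.5
x=7: ŷ = -10.5 + 10·7 = 59.5; e = 57.7 − 59.5 = -1.8
x=8: ŷ = -10.5 + 10·8 = 69.5; e = 70.5 − 69.5 = 1
x=9: ŷ = -10.5 + 10·9 = 79.5; e = 80.2 − 79.5 = 0.7
x=10: ŷ = -10.5 + 10·10 = 89.5; e = 89.6 − 89.5 = 0.1
SSE = 0.16 + 1.96 + 1.69 + 0.25 + 3.24 + 1 + 0.49 + 0.01 = 8.8
s = √(8.8/6) = √1.46667 ≈ 1.21

s = 1.21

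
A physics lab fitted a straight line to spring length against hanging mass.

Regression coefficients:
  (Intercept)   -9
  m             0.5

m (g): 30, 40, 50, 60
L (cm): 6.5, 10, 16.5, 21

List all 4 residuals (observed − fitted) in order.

m=30: ŷ = -9 + 0.5·30 = 6; e = 6.5 − 6 = 0.5
m=40: ŷ = -9 + 0.5·40 = 11; e = 10 − 11 = -1
m=50: ŷ = -9 + 0.5·50 = 16; e = 16.5 − 16 = 0.5
m=60: ŷ = -9 + 0.5·60 = 21; e = 21 − 21 = 0

0.5, -1, 0.5, 0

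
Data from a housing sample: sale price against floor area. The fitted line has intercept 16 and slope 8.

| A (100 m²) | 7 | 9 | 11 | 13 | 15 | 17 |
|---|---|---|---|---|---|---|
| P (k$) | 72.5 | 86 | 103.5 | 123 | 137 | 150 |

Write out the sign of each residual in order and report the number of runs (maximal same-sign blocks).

A=7: ŷ = 16 + 8·7 = 72; e = 72.5 − 72 = 0.5
A=9: ŷ = 16 + 8·9 = 88; e = 86 − 88 = -2
A=11: ŷ = 16 + 8·11 = 104; e = 103.5 − 104 = -0.5
A=13: ŷ = 16 + 8·13 = 120; e = 123 − 120 = 3
A=15: ŷ = 16 + 8·15 = 136; e = 137 − 136 = 1
A=17: ŷ = 16 + 8·17 = 152; e = 150 − 152 = -2
Signs: + − − + + −
Runs: +×1, −×2, +×2, −×1 → 4

4 runs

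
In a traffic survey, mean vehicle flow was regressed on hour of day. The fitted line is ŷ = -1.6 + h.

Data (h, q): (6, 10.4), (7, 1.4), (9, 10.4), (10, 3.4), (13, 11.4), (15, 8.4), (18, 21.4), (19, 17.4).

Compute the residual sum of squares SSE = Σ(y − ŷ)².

h=6: ŷ = -1.6 + 6 = 4.4; e = 10.4 − 4.4 = 6
h=7: ŷ = -1.6 + 7 = 5.4; e = 1.4 − 5.4 = -4
h=9: ŷ = -1.6 + 9 = 7.4; e = 10.4 − 7.4 = 3
h=10: ŷ = -1.6 + 10 = 8.4; e = 3.4 − 8.4 = -5
h=13: ŷ = -1.6 + 13 = 11.4; e = 11.4 − 11.4 = 0
h=15: ŷ = -1.6 + 15 = 13.4; e = 8.4 − 13.4 = -5
h=18: ŷ = -1.6 + 18 = 16.4; e = 21.4 − 16.4 = 5
h=19: ŷ = -1.6 + 19 = 17.4; e = 17.4 − 17.4 = 0
SSE = 36 + 16 + 9 + 25 + 0 + 25 + 25 + 0 = 136

SSE = 136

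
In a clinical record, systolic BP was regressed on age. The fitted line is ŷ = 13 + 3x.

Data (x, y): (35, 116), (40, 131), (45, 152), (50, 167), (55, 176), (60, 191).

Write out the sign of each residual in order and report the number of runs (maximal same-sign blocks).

3 runs

x=35: ŷ = 13 + 3·35 = 118; r = 116 − 118 = -2
x=40: ŷ = 13 + 3·40 = 133; r = 131 − 133 = -2
x=45: ŷ = 13 + 3·45 = 148; r = 152 − 148 = 4
x=50: ŷ = 13 + 3·50 = 163; r = 167 − 163 = 4
x=55: ŷ = 13 + 3·55 = 178; r = 176 − 178 = -2
x=60: ŷ = 13 + 3·60 = 193; r = 191 − 193 = -2
Signs: − − + + − −
Runs: −×2, +×2, −×2 → 3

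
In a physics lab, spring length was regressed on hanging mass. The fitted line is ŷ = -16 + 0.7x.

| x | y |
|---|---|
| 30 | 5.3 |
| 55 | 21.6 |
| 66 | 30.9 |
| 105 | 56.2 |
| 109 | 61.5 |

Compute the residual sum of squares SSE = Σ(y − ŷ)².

x=30: ŷ = -16 + 0.7·30 = 5; r = 5.3 − 5 = 0.3
x=55: ŷ = -16 + 0.7·55 = 22.5; r = 21.6 − 22.5 = -0.9
x=66: ŷ = -16 + 0.7·66 = 30.2; r = 30.9 − 30.2 = 0.7
x=105: ŷ = -16 + 0.7·105 = 57.5; r = 56.2 − 57.5 = -1.3
x=109: ŷ = -16 + 0.7·109 = 60.3; r = 61.5 − 60.3 = 1.2
SSE = 0.09 + 0.81 + 0.49 + 1.69 + 1.44 = 4.52

SSE = 4.52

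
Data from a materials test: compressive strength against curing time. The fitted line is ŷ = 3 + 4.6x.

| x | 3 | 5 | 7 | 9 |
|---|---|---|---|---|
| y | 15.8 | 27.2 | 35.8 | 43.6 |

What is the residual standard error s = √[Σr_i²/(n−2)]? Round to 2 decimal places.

s = 1.31

x=3: ŷ = 3 + 4.6·3 = 16.8; r = 15.8 − 16.8 = -1
x=5: ŷ = 3 + 4.6·5 = 26; r = 27.2 − 26 = 1.2
x=7: ŷ = 3 + 4.6·7 = 35.2; r = 35.8 − 35.2 = 0.6
x=9: ŷ = 3 + 4.6·9 = 44.4; r = 43.6 − 44.4 = -0.8
SSE = 1 + 1.44 + 0.36 + 0.64 = 3.44
s = √(3.44/2) = √1.72 ≈ 1.31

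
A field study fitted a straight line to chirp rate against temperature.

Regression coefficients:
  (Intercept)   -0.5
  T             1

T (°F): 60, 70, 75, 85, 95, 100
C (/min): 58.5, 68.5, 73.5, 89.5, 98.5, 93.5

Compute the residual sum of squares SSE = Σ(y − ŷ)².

SSE = 80

T=60: ŷ = -0.5 + 60 = 59.5; r = 58.5 − 59.5 = -1
T=70: ŷ = -0.5 + 70 = 69.5; r = 68.5 − 69.5 = -1
T=75: ŷ = -0.5 + 75 = 74.5; r = 73.5 − 74.5 = -1
T=85: ŷ = -0.5 + 85 = 84.5; r = 89.5 − 84.5 = 5
T=95: ŷ = -0.5 + 95 = 94.5; r = 98.5 − 94.5 = 4
T=100: ŷ = -0.5 + 100 = 99.5; r = 93.5 − 99.5 = -6
SSE = 1 + 1 + 1 + 25 + 16 + 36 = 80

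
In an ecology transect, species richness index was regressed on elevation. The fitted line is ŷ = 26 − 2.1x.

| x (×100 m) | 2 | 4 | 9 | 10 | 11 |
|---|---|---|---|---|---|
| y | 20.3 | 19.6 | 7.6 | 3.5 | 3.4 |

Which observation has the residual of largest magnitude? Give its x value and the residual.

x=2: ŷ = 26 − 2.1·2 = 21.8; e = 20.3 − 21.8 = -1.5
x=4: ŷ = 26 − 2.1·4 = 17.6; e = 19.6 − 17.6 = 2
x=9: ŷ = 26 − 2.1·9 = 7.1; e = 7.6 − 7.1 = 0.5
x=10: ŷ = 26 − 2.1·10 = 5; e = 3.5 − 5 = -1.5
x=11: ŷ = 26 − 2.1·11 = 2.9; e = 3.4 − 2.9 = 0.5
Largest |e| is 2 at x = 4, residual 2.

x = 4, e = 2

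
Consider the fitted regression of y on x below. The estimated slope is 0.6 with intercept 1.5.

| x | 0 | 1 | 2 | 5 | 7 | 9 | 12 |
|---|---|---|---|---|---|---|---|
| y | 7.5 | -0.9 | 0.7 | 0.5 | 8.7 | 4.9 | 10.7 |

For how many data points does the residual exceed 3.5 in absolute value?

2

x=0: ŷ = 1.5 + 0.6·0 = 1.5; e = 7.5 − 1.5 = 6
x=1: ŷ = 1.5 + 0.6·1 = 2.1; e = -0.9 − 2.1 = -3
x=2: ŷ = 1.5 + 0.6·2 = 2.7; e = 0.7 − 2.7 = -2
x=5: ŷ = 1.5 + 0.6·5 = 4.5; e = 0.5 − 4.5 = -4
x=7: ŷ = 1.5 + 0.6·7 = 5.7; e = 8.7 − 5.7 = 3
x=9: ŷ = 1.5 + 0.6·9 = 6.9; e = 4.9 − 6.9 = -2
x=12: ŷ = 1.5 + 0.6·12 = 8.7; e = 10.7 − 8.7 = 2
|e| > 3.5: x=0 (|e|=6), x=5 (|e|=4) → 2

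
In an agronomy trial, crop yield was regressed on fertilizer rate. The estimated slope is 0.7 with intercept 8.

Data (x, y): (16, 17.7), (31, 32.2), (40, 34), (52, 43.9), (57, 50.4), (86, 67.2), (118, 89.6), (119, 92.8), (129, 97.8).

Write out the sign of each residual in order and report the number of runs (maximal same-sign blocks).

7 runs

x=16: ŷ = 8 + 0.7·16 = 19.2; r = 17.7 − 19.2 = -1.5
x=31: ŷ = 8 + 0.7·31 = 29.7; r = 32.2 − 29.7 = 2.5
x=40: ŷ = 8 + 0.7·40 = 36; r = 34 − 36 = -2
x=52: ŷ = 8 + 0.7·52 = 44.4; r = 43.9 − 44.4 = -0.5
x=57: ŷ = 8 + 0.7·57 = 47.9; r = 50.4 − 47.9 = 2.5
x=86: ŷ = 8 + 0.7·86 = 68.2; r = 67.2 − 68.2 = -1
x=118: ŷ = 8 + 0.7·118 = 90.6; r = 89.6 − 90.6 = -1
x=119: ŷ = 8 + 0.7·119 = 91.3; r = 92.8 − 91.3 = 1.5
x=129: ŷ = 8 + 0.7·129 = 98.3; r = 97.8 − 98.3 = -0.5
Signs: − + − − + − − + −
Runs: −×1, +×1, −×2, +×1, −×2, +×1, −×1 → 7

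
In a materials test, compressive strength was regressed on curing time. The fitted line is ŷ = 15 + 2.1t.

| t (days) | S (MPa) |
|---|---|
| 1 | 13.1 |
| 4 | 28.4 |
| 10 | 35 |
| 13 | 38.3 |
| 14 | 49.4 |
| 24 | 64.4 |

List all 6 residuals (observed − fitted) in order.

t=1: ŷ = 15 + 2.1·1 = 17.1; r = 13.1 − 17.1 = -4
t=4: ŷ = 15 + 2.1·4 = 23.4; r = 28.4 − 23.4 = 5
t=10: ŷ = 15 + 2.1·10 = 36; r = 35 − 36 = -1
t=13: ŷ = 15 + 2.1·13 = 42.3; r = 38.3 − 42.3 = -4
t=14: ŷ = 15 + 2.1·14 = 44.4; r = 49.4 − 44.4 = 5
t=24: ŷ = 15 + 2.1·24 = 65.4; r = 64.4 − 65.4 = -1

-4, 5, -1, -4, 5, -1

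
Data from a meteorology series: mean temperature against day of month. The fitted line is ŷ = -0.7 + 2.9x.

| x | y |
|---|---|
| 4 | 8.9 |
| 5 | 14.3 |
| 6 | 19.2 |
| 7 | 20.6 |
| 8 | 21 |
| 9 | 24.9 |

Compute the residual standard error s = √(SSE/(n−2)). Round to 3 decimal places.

s = 1.871

x=4: ŷ = -0.7 + 2.9·4 = 10.9; e = 8.9 − 10.9 = -2
x=5: ŷ = -0.7 + 2.9·5 = 13.8; e = 14.3 − 13.8 = 0.5
x=6: ŷ = -0.7 + 2.9·6 = 16.7; e = 19.2 − 16.7 = 2.5
x=7: ŷ = -0.7 + 2.9·7 = 19.6; e = 20.6 − 19.6 = 1
x=8: ŷ = -0.7 + 2.9·8 = 22.5; e = 21 − 22.5 = -1.5
x=9: ŷ = -0.7 + 2.9·9 = 25.4; e = 24.9 − 25.4 = -0.5
SSE = 4 + 0.25 + 6.25 + 1 + 2.25 + 0.25 = 14
s = √(14/4) = √3.5 ≈ 1.871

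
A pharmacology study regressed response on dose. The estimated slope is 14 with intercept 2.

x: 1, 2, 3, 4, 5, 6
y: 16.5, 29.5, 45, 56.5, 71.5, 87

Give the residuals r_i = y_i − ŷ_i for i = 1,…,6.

0.5, -0.5, 1, -1.5, -0.5, 1

x=1: ŷ = 2 + 14·1 = 16; r = 16.5 − 16 = 0.5
x=2: ŷ = 2 + 14·2 = 30; r = 29.5 − 30 = -0.5
x=3: ŷ = 2 + 14·3 = 44; r = 45 − 44 = 1
x=4: ŷ = 2 + 14·4 = 58; r = 56.5 − 58 = -1.5
x=5: ŷ = 2 + 14·5 = 72; r = 71.5 − 72 = -0.5
x=6: ŷ = 2 + 14·6 = 86; r = 87 − 86 = 1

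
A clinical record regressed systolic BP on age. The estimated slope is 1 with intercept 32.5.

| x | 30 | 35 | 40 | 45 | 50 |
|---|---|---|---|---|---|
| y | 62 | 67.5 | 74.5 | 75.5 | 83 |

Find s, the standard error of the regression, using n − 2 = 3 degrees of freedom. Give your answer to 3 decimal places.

s = 1.683

x=30: ŷ = 32.5 + 30 = 62.5; e = 62 − 62.5 = -0.5
x=35: ŷ = 32.5 + 35 = 67.5; e = 67.5 − 67.5 = 0
x=40: ŷ = 32.5 + 40 = 72.5; e = 74.5 − 72.5 = 2
x=45: ŷ = 32.5 + 45 = 77.5; e = 75.5 − 77.5 = -2
x=50: ŷ = 32.5 + 50 = 82.5; e = 83 − 82.5 = 0.5
SSE = 0.25 + 0 + 4 + 4 + 0.25 = 8.5
s = √(8.5/3) = √2.83333 ≈ 1.683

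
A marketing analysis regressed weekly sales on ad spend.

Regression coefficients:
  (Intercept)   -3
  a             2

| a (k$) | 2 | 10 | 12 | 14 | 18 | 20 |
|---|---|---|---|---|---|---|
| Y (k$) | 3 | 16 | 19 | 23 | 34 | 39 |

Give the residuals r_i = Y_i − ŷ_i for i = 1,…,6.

a=2: ŷ = -3 + 2·2 = 1; r = 3 − 1 = 2
a=10: ŷ = -3 + 2·10 = 17; r = 16 − 17 = -1
a=12: ŷ = -3 + 2·12 = 21; r = 19 − 21 = -2
a=14: ŷ = -3 + 2·14 = 25; r = 23 − 25 = -2
a=18: ŷ = -3 + 2·18 = 33; r = 34 − 33 = 1
a=20: ŷ = -3 + 2·20 = 37; r = 39 − 37 = 2

2, -1, -2, -2, 1, 2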